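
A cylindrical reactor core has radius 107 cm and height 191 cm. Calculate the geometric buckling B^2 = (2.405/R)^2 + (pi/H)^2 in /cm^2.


B^2 = (2.405/R)^2 + (pi/H)^2
B^2 = (2.405/107)^2 + (pi/191)^2
B^2 = 7.7574e-04 /cm^2

7.7574e-04


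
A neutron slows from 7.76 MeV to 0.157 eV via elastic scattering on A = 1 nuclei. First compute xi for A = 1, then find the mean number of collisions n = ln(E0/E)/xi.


xi = 1 + (A-1)^2/(2A)*ln((A-1)/(A+1)) = 1 (for A = 1)
n = ln(E0/E) / xi
n = ln(7.76e6 / 0.157) / 1
n = ln(4.942675e+07) / 1 = 17.716

17.716


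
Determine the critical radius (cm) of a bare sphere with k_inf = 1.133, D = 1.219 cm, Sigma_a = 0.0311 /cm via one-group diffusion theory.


L^2 = D / Sigma_a = 1.219 / 0.0311 = 39.19614 cm^2
B_m^2 = (k_inf - 1) / L^2 = (1.133 - 1) / 39.19614 = 0.003393191 /cm^2
For a bare sphere: B_g = pi/R, so R_c = pi / sqrt(B_m^2)
R_c = pi / sqrt(0.003393191) = 53.932 cm

53.932


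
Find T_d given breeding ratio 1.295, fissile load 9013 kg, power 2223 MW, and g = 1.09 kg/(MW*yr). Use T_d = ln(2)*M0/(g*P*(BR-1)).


Breeding gain G = BR - 1 = 1.295 - 1 = 0.295
Fissile production rate = g * P * G = 1.09 * 2223 * 0.295 = 714.80565 kg/yr
T_d = ln(2) * M0 / (g * P * G)
T_d = ln(2) * 9013 / 714.80565 = 8.7399 yr

8.7399


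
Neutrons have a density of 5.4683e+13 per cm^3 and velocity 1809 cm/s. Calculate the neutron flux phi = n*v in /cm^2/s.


phi = n * v
phi = 5.4683e+13 * 1809
phi = 9.8922e+16 /cm^2/s

9.8922e+16


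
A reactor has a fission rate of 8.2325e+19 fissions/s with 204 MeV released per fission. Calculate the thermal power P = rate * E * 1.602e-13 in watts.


P = fission_rate * E_MeV * 1.602e-13
P = 8.2325e+19 * 204 * 1.602e-13
P = 2.6904e+09 W

2.6904e+09


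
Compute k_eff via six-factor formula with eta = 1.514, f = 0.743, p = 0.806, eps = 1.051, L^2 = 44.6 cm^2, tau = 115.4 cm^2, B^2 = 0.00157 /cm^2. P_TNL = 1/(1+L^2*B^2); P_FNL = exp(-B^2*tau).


k_inf = eta*f*p*eps = 1.514*0.743*0.806*1.051 = 0.9529112
P_TNL = 1/(1 + L^2*B^2) = 1/(1 + 44.6*0.00157) = 0.9345602
P_FNL = exp(-B^2*tau) = exp(-0.00157*115.4) = 0.8342868
k_eff = k_inf * P_TNL * P_FNL = 0.9529112 * 0.9345602 * 0.8342868
k_eff = 0.74298

0.74298


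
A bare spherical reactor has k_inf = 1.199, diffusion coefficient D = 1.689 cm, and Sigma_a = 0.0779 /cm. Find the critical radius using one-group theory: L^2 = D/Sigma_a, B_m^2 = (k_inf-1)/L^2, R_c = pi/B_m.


L^2 = D / Sigma_a = 1.689 / 0.0779 = 21.68164 cm^2
B_m^2 = (k_inf - 1) / L^2 = (1.199 - 1) / 21.68164 = 0.009178272 /cm^2
For a bare sphere: B_g = pi/R, so R_c = pi / sqrt(B_m^2)
R_c = pi / sqrt(0.009178272) = 32.792 cm

32.792


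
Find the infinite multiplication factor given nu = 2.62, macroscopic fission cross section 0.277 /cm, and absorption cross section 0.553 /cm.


k_inf = nu * Sigma_f / Sigma_a
k_inf = 2.62 * 0.277 / 0.553
k_inf = 1.3124

1.3124


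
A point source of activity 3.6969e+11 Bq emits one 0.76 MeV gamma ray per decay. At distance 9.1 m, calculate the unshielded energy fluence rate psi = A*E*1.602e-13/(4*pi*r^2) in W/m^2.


psi = A * E * 1.602e-13 / (4*pi*r^2)
psi = 3.6969e+11 * 0.76 * 1.602e-13 / (4*pi*9.1^2)
psi = 4.3253e-05 W/m^2

4.3253e-05


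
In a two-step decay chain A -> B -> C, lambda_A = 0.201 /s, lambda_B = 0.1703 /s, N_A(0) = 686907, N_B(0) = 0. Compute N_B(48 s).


N_B(t) = lambda_A * N_A0 / (lambda_B - lambda_A) * [exp(-lambda_A*t) - exp(-lambda_B*t)]
exp(-0.201*48) = 6.455455e-05; exp(-0.1703*48) = 2.817755e-04
N_B = 0.201 * 686907 / (0.1703 - 0.201) * (6.455455e-05 - 2.817755e-04)
N_B = 976.92

976.92


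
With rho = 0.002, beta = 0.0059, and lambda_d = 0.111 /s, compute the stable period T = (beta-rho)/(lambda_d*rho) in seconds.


T = (beta - rho) / (lambda_d * rho)
T = (0.0059 - 0.002) / (0.111 * 0.002)
T = 17.568 s

17.568


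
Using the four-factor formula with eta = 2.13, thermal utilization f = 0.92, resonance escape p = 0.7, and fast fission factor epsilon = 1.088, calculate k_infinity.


k_inf = eta * f * p * epsilon
k_inf = 2.13 * 0.92 * 0.7 * 1.088
k_inf = 1.4924

1.4924


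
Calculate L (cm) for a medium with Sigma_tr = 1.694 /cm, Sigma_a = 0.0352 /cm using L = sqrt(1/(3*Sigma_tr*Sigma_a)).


D = 1 / (3 * Sigma_tr) = 1 / (3 * 1.694) = 0.1967729 cm
L = sqrt(D / Sigma_a)
L = sqrt(0.1967729 / 0.0352)
L = 2.3643 cm

2.3643


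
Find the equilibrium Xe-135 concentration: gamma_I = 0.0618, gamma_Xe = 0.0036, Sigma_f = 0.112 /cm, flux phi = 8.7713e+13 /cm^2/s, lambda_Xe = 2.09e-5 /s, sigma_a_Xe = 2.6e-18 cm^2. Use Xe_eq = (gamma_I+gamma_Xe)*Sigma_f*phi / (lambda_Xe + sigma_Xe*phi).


Xe_eq = (gamma_I + gamma_Xe) * Sigma_f * phi / (lambda_Xe + sigma_Xe * phi)
Numerator = (0.0618 + 0.0036) * 0.112 * 8.7713e+13 = 6.424802e+11
Denominator = 2.09e-5 + 2.6e-18 * 8.7713e+13 = 2.489538e-04
Xe_eq = 6.424802e+11 / 2.489538e-04 = 2.5807e+15 /cm^3

2.5807e+15


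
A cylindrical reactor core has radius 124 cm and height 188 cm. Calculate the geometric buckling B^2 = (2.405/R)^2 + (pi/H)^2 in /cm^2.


B^2 = (2.405/R)^2 + (pi/H)^2
B^2 = (2.405/124)^2 + (pi/188)^2
B^2 = 6.5542e-04 /cm^2

6.5542e-04


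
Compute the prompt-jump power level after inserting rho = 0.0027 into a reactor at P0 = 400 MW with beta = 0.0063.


P1/P0 = beta / (beta - rho)
P1/P0 = 0.0063 / (0.0063 - 0.0027) = 1.750000
P1 = 400 * 1.750000 = 700.00 MW

700.00


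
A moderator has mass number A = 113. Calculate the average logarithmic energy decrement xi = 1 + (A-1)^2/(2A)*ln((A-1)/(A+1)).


xi = 1 + (A-1)^2/(2A) * ln((A-1)/(A+1))
xi = 1 + (113-1)^2/(2*113) * ln((113-1)/(113 +1))
xi = 0.017595

0.017595


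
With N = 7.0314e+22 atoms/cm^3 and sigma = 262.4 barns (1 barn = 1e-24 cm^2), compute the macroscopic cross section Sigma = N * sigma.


Sigma = N * sigma_barns * 1e-24
Sigma = 7.0314e+22 * 262.4 * 1e-24
Sigma = 18.450 /cm

18.450


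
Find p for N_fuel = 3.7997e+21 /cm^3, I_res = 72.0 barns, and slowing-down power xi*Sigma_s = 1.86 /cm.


p = exp(-N * I * 1e-24 / (xi*Sigma_s))
p = exp(-3.7997e+21 * 72.0 * 1e-24 / 1.86)
p = 0.86322

0.86322


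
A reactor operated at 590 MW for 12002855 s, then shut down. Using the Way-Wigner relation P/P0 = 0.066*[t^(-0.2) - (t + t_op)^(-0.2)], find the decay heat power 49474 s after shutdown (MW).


P/P0 = 0.066 * [t^(-0.2) - (t + t_op)^(-0.2)]
P/P0 = 0.066 * [49474^(-0.2) - (49474 + 12002855)^(-0.2)]
P/P0 = 0.066 * [0.1151131 - 0.03835180] = 0.005066246
P = 590 * 0.005066246 = 2.9891 MW

2.9891


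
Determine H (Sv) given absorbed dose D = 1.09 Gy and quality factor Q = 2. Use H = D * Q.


H = D * Q
H = 1.09 * 2
H = 2.1800 Sv

2.1800


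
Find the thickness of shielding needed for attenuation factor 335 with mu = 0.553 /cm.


x = ln(factor) / mu
x = ln(335) / 0.553
x = 10.514 cm

10.514


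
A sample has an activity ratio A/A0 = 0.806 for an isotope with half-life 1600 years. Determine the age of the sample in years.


lambda = ln(2) / t_half = ln(2) / 1600 = 4.332170e-04 /yr
t = -ln(A/A0) / lambda
t = -ln(0.806) / 4.332170e-04
t = 497.84 yr

497.84


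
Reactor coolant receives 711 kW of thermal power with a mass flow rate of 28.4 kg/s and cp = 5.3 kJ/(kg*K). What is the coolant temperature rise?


dT = Q / (m_dot * cp)
dT = 711 / (28.4 * 5.3)
dT = 4.7236 C

4.7236


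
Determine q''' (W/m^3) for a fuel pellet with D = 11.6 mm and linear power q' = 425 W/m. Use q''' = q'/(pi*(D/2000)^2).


r = D / 2 / 1000 = 11.6 / 2 / 1000 = 0.0058 m
q''' = q' / (pi * r^2)
q''' = 425 / (pi * 0.0058^2)
q''' = 4.0215e+06 W/m^3

4.0215e+06


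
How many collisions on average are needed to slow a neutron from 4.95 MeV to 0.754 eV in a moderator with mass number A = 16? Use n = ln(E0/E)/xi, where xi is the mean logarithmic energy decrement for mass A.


xi = 1 + (A-1)^2/(2A)*ln((A-1)/(A+1)) = 0.1199467 (for A = 16)
n = ln(E0/E) / xi
n = ln(4.95e6 / 0.754) / 0.1199467
n = ln(6.564987e+06) / 0.1199467 = 130.87

130.87


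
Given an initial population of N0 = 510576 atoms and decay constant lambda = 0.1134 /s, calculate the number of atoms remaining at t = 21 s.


N = N0 * exp(-lambda * t)
N = 510576 * exp(-0.1134 * 21)
N = 47188

47188


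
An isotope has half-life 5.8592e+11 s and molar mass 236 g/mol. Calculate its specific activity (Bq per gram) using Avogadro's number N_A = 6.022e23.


lambda = ln(2) / t_half = ln(2) / 5.8592e+11 = 1.183007e-12 /s
SA = lambda * N_A / M
SA = 1.183007e-12 * 6.022e23 / 236
SA = 3.0187e+09 Bq/g

3.0187e+09


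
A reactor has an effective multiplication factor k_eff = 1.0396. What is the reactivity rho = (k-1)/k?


rho = (k_eff - 1) / k_eff
rho = (1.0396 - 1) / 1.0396
rho = 0.038092

0.038092


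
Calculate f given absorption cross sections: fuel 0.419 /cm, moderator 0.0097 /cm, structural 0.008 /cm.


f = Sigma_a_fuel / (Sigma_a_fuel + Sigma_a_mod + Sigma_a_other)
f = 0.419 / (0.419 + 0.0097 + 0.008)
f = 0.95947

0.95947


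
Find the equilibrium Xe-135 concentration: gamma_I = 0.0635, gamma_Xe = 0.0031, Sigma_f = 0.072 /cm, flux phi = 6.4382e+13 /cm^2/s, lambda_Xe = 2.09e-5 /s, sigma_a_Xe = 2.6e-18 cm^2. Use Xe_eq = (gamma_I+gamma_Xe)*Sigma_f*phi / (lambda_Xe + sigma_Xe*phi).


Xe_eq = (gamma_I + gamma_Xe) * Sigma_f * phi / (lambda_Xe + sigma_Xe * phi)
Numerator = (0.0635 + 0.0031) * 0.072 * 6.4382e+13 = 3.087246e+11
Denominator = 2.09e-5 + 2.6e-18 * 6.4382e+13 = 1.882932e-04
Xe_eq = 3.087246e+11 / 1.882932e-04 = 1.6396e+15 /cm^3

1.6396e+15


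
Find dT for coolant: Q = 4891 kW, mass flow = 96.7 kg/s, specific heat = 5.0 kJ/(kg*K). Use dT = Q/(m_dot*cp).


dT = Q / (m_dot * cp)
dT = 4891 / (96.7 * 5.0)
dT = 10.116 C

10.116


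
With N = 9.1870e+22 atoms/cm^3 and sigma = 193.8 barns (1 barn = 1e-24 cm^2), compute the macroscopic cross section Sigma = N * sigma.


Sigma = N * sigma_barns * 1e-24
Sigma = 9.1870e+22 * 193.8 * 1e-24
Sigma = 17.804 /cm

17.804


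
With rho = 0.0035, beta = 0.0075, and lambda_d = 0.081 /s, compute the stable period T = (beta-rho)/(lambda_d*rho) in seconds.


T = (beta - rho) / (lambda_d * rho)
T = (0.0075 - 0.0035) / (0.081 * 0.0035)
T = 14.109 s

14.109


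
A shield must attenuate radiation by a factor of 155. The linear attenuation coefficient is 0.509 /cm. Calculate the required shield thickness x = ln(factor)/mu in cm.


x = ln(factor) / mu
x = ln(155) / 0.509
x = 9.9085 cm

9.9085


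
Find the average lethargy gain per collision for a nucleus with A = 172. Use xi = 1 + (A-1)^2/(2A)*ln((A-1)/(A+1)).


xi = 1 + (A-1)^2/(2A) * ln((A-1)/(A+1))
xi = 1 + (172-1)^2/(2*172) * ln((172-1)/(172 +1))
xi = 0.011583

0.011583


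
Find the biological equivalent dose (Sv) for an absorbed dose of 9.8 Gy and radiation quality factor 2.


H = D * Q
H = 9.8 * 2
H = 19.600 Sv

19.600


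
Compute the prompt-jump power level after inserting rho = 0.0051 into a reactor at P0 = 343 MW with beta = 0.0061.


P1/P0 = beta / (beta - rho)
P1/P0 = 0.0061 / (0.0061 - 0.0051) = 6.100000
P1 = 343 * 6.100000 = 2092.3 MW

2092.3


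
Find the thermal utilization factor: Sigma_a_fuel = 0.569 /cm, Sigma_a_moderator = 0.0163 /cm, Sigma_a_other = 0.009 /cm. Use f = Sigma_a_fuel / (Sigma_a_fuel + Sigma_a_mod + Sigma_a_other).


f = Sigma_a_fuel / (Sigma_a_fuel + Sigma_a_mod + Sigma_a_other)
f = 0.569 / (0.569 + 0.0163 + 0.009)
f = 0.95743

0.95743


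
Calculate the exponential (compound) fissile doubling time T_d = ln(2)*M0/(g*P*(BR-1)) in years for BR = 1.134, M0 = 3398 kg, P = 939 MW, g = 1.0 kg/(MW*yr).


Breeding gain G = BR - 1 = 1.134 - 1 = 0.134
Fissile production rate = g * P * G = 1.0 * 939 * 0.134 = 125.826 kg/yr
T_d = ln(2) * M0 / (g * P * G)
T_d = ln(2) * 3398 / 125.826 = 18.719 yr

18.719


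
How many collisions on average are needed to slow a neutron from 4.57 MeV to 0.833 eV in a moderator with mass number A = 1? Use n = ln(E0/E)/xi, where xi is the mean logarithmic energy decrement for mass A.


xi = 1 + (A-1)^2/(2A)*ln((A-1)/(A+1)) = 1 (for A = 1)
n = ln(E0/E) / xi
n = ln(4.57e6 / 0.833) / 1
n = ln(5.486194e+06) / 1 = 15.518

15.518


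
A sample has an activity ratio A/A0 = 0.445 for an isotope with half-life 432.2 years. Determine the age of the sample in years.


lambda = ln(2) / t_half = ln(2) / 432.2 = 0.001603765 /yr
t = -ln(A/A0) / lambda
t = -ln(0.445) / 0.001603765
t = 504.86 yr

504.86


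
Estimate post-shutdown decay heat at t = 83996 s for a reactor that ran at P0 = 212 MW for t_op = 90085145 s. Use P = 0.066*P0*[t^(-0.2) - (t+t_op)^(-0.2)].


P/P0 = 0.066 * [t^(-0.2) - (t + t_op)^(-0.2)]
P/P0 = 0.066 * [83996^(-0.2) - (83996 + 90085145)^(-0.2)]
P/P0 = 0.066 * [0.1035496 - 0.02564416] = 0.005141759
P = 212 * 0.005141759 = 1.0901 MW

1.0901


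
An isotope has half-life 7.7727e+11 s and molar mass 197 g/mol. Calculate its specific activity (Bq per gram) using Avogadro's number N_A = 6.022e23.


lambda = ln(2) / t_half = ln(2) / 7.7727e+11 = 8.917714e-13 /s
SA = lambda * N_A / M
SA = 8.917714e-13 * 6.022e23 / 197
SA = 2.7260e+09 Bq/g

2.7260e+09


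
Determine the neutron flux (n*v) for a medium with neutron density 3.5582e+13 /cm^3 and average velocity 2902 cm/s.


phi = n * v
phi = 3.5582e+13 * 2902
phi = 1.0326e+17 /cm^2/s

1.0326e+17


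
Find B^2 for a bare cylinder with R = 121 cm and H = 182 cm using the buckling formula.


B^2 = (2.405/R)^2 + (pi/H)^2
B^2 = (2.405/121)^2 + (pi/182)^2
B^2 = 6.9302e-04 /cm^2

6.9302e-04


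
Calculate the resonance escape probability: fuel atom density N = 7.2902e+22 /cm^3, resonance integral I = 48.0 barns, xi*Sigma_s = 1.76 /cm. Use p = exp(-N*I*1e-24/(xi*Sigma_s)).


p = exp(-N * I * 1e-24 / (xi*Sigma_s))
p = exp(-7.2902e+22 * 48.0 * 1e-24 / 1.76)
p = 0.13694

0.13694


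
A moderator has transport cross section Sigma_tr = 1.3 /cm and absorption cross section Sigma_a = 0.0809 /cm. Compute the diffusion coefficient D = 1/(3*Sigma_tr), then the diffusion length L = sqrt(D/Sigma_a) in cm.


D = 1 / (3 * Sigma_tr) = 1 / (3 * 1.3) = 0.2564103 cm
L = sqrt(D / Sigma_a)
L = sqrt(0.2564103 / 0.0809)
L = 1.7803 cm

1.7803


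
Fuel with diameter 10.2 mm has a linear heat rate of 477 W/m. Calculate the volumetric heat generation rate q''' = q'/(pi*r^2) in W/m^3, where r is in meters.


r = D / 2 / 1000 = 10.2 / 2 / 1000 = 0.0051 m
q''' = q' / (pi * r^2)
q''' = 477 / (pi * 0.0051^2)
q''' = 5.8375e+06 W/m^3

5.8375e+06


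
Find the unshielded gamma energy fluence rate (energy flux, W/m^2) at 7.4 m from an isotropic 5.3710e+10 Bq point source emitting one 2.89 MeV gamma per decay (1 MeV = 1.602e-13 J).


psi = A * E * 1.602e-13 / (4*pi*r^2)
psi = 5.3710e+10 * 2.89 * 1.602e-13 / (4*pi*7.4^2)
psi = 3.6136e-05 W/m^2

3.6136e-05


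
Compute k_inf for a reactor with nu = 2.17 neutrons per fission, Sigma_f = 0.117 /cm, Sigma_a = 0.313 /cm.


k_inf = nu * Sigma_f / Sigma_a
k_inf = 2.17 * 0.117 / 0.313
k_inf = 0.81115

0.81115


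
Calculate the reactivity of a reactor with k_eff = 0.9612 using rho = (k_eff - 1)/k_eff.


rho = (k_eff - 1) / k_eff
rho = (0.9612 - 1) / 0.9612
rho = -0.040366

-0.040366


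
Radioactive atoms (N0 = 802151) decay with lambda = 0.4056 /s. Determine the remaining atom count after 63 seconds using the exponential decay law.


N = N0 * exp(-lambda * t)
N = 802151 * exp(-0.4056 * 63)
N = 6.4094e-06

6.4094e-06


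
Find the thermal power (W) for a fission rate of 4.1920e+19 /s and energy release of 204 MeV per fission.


P = fission_rate * E_MeV * 1.602e-13
P = 4.1920e+19 * 204 * 1.602e-13
P = 1.3700e+09 W

1.3700e+09


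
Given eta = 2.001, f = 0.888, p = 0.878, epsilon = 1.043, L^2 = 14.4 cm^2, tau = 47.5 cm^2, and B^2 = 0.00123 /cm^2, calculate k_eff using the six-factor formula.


k_inf = eta*f*p*eps = 2.001*0.888*0.878*1.043 = 1.627192
P_TNL = 1/(1 + L^2*B^2) = 1/(1 + 14.4*0.00123) = 0.9825963
P_FNL = exp(-B^2*tau) = exp(-0.00123*47.5) = 0.9432490
k_eff = k_inf * P_TNL * P_FNL = 1.627192 * 0.9825963 * 0.9432490
k_eff = 1.5081

1.5081


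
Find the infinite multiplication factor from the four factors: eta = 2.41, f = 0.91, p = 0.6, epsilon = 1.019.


k_inf = eta * f * p * epsilon
k_inf = 2.41 * 0.91 * 0.6 * 1.019
k_inf = 1.3409

1.3409


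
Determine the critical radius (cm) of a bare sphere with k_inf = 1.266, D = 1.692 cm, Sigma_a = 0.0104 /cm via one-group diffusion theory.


L^2 = D / Sigma_a = 1.692 / 0.0104 = 162.6923 cm^2
B_m^2 = (k_inf - 1) / L^2 = (1.266 - 1) / 162.6923 = 0.001634988 /cm^2
For a bare sphere: B_g = pi/R, so R_c = pi / sqrt(B_m^2)
R_c = pi / sqrt(0.001634988) = 77.695 cm

77.695


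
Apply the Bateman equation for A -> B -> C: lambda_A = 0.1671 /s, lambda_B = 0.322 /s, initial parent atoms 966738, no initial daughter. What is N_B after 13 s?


N_B(t) = lambda_A * N_A0 / (lambda_B - lambda_A) * [exp(-lambda_A*t) - exp(-lambda_B*t)]
exp(-0.1671*13) = 0.1139153; exp(-0.322*13) = 0.01520699
N_B = 0.1671 * 966738 / (0.322 - 0.1671) * (0.1139153 - 0.01520699)
N_B = 102941

102941


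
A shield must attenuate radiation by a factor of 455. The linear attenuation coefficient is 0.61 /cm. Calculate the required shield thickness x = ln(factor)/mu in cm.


x = ln(factor) / mu
x = ln(455) / 0.61
x = 10.033 cm

10.033


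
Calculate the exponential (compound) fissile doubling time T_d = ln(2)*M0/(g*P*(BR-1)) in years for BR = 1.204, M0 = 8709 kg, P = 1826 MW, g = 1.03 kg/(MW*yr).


Breeding gain G = BR - 1 = 1.204 - 1 = 0.204
Fissile production rate = g * P * G = 1.03 * 1826 * 0.204 = 383.67912 kg/yr
T_d = ln(2) * M0 / (g * P * G)
T_d = ln(2) * 8709 / 383.67912 = 15.734 yr

15.734


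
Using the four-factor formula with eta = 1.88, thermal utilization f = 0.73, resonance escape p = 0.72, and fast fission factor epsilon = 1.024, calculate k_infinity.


k_inf = eta * f * p * epsilon
k_inf = 1.88 * 0.73 * 0.72 * 1.024
k_inf = 1.0118

1.0118


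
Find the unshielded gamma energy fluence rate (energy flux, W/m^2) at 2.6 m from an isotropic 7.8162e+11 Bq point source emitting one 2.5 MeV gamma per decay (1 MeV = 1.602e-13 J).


psi = A * E * 1.602e-13 / (4*pi*r^2)
psi = 7.8162e+11 * 2.5 * 1.602e-13 / (4*pi*2.6^2)
psi = 0.0036850 W/m^2

0.0036850


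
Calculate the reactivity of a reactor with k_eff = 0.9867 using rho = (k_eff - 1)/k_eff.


rho = (k_eff - 1) / k_eff
rho = (0.9867 - 1) / 0.9867
rho = -0.013479

-0.013479


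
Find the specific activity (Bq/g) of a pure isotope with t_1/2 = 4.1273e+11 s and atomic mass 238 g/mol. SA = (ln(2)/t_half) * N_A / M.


lambda = ln(2) / t_half = ln(2) / 4.1273e+11 = 1.679420e-12 /s
SA = lambda * N_A / M
SA = 1.679420e-12 * 6.022e23 / 238
SA = 4.2494e+09 Bq/g

4.2494e+09


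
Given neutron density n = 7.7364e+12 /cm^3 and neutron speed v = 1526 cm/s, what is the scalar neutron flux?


phi = n * v
phi = 7.7364e+12 * 1526
phi = 1.1806e+16 /cm^2/s

1.1806e+16


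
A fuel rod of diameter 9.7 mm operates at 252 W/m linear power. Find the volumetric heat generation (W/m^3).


r = D / 2 / 1000 = 9.7 / 2 / 1000 = 0.00485 m
q''' = q' / (pi * r^2)
q''' = 252 / (pi * 0.00485^2)
q''' = 3.4101e+06 W/m^3

3.4101e+06


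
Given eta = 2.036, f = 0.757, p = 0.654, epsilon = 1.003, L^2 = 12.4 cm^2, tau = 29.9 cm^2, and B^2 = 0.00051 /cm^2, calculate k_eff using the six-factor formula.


k_inf = eta*f*p*eps = 2.036*0.757*0.654*1.003 = 1.011003
P_TNL = 1/(1 + L^2*B^2) = 1/(1 + 12.4*0.00051) = 0.9937157
P_FNL = exp(-B^2*tau) = exp(-0.00051*29.9) = 0.9848667
k_eff = k_inf * P_TNL * P_FNL = 1.011003 * 0.9937157 * 0.9848667
k_eff = 0.98945

0.98945


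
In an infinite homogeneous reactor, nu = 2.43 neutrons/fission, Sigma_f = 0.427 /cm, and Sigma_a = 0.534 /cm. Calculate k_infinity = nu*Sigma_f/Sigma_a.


k_inf = nu * Sigma_f / Sigma_a
k_inf = 2.43 * 0.427 / 0.534
k_inf = 1.9431

1.9431


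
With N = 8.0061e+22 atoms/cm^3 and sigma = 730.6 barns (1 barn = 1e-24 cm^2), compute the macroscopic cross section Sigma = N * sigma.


Sigma = N * sigma_barns * 1e-24
Sigma = 8.0061e+22 * 730.6 * 1e-24
Sigma = 58.493 /cm

58.493


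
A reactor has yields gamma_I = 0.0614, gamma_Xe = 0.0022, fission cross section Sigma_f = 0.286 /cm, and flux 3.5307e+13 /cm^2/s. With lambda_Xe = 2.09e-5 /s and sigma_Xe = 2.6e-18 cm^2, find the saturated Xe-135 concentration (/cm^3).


Xe_eq = (gamma_I + gamma_Xe) * Sigma_f * phi / (lambda_Xe + sigma_Xe * phi)
Numerator = (0.0614 + 0.0022) * 0.286 * 3.5307e+13 = 6.422202e+11
Denominator = 2.09e-5 + 2.6e-18 * 3.5307e+13 = 1.126982e-04
Xe_eq = 6.422202e+11 / 1.126982e-04 = 5.6986e+15 /cm^3

5.6986e+15


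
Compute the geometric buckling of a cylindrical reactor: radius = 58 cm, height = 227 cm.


B^2 = (2.405/R)^2 + (pi/H)^2
B^2 = (2.405/58)^2 + (pi/227)^2
B^2 = 0.0019109 /cm^2

0.0019109


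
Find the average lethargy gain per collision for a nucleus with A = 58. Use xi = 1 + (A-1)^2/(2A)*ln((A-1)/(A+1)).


xi = 1 + (A-1)^2/(2A) * ln((A-1)/(A+1))
xi = 1 + (58-1)^2/(2*58) * ln((58-1)/(58 +1))
xi = 0.034090

0.034090


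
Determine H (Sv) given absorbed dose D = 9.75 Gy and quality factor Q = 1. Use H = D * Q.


H = D * Q
H = 9.75 * 1
H = 9.7500 Sv

9.7500


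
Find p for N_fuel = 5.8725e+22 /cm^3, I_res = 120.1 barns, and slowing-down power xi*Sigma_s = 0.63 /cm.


p = exp(-N * I * 1e-24 / (xi*Sigma_s))
p = exp(-5.8725e+22 * 120.1 * 1e-24 / 0.63)
p = 1.3742e-05

1.3742e-05


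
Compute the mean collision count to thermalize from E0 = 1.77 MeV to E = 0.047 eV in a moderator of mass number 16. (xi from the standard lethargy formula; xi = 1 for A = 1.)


xi = 1 + (A-1)^2/(2A)*ln((A-1)/(A+1)) = 0.1199467 (for A = 16)
n = ln(E0/E) / xi
n = ln(1.77e6 / 0.047) / 0.1199467
n = ln(3.765957e+07) / 0.1199467 = 145.43

145.43


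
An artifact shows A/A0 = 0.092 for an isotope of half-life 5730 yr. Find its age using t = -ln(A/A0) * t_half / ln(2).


lambda = ln(2) / t_half = ln(2) / 5730 = 1.209681e-04 /yr
t = -ln(A/A0) / lambda
t = -ln(0.092) / 1.209681e-04
t = 19724 yr

19724


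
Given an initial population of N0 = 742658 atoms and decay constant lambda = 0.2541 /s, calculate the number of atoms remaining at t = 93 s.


N = N0 * exp(-lambda * t)
N = 742658 * exp(-0.2541 * 93)
N = 4.0536e-05

4.0536e-05


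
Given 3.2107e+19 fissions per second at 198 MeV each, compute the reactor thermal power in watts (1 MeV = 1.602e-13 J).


P = fission_rate * E_MeV * 1.602e-13
P = 3.2107e+19 * 198 * 1.602e-13
P = 1.0184e+09 W

1.0184e+09


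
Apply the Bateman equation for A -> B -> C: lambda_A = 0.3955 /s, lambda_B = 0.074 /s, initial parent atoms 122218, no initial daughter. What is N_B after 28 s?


N_B(t) = lambda_A * N_A0 / (lambda_B - lambda_A) * [exp(-lambda_A*t) - exp(-lambda_B*t)]
exp(-0.3955*28) = 1.551040e-05; exp(-0.074*28) = 0.1259337
N_B = 0.3955 * 122218 / (0.074 - 0.3955) * (1.551040e-05 - 0.1259337)
N_B = 18932

18932


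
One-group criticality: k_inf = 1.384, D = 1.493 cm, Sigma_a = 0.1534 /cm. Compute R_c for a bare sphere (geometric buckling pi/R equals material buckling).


L^2 = D / Sigma_a = 1.493 / 0.1534 = 9.732725 cm^2
B_m^2 = (k_inf - 1) / L^2 = (1.384 - 1) / 9.732725 = 0.03945452 /cm^2
For a bare sphere: B_g = pi/R, so R_c = pi / sqrt(B_m^2)
R_c = pi / sqrt(0.03945452) = 15.816 cm

15.816


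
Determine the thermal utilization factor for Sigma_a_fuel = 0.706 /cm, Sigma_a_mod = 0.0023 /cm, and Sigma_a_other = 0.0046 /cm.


f = Sigma_a_fuel / (Sigma_a_fuel + Sigma_a_mod + Sigma_a_other)
f = 0.706 / (0.706 + 0.0023 + 0.0046)
f = 0.99032

0.99032


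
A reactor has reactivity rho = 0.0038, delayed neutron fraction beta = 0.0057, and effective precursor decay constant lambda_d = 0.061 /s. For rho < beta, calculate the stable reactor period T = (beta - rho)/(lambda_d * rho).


T = (beta - rho) / (lambda_d * rho)
T = (0.0057 - 0.0038) / (0.061 * 0.0038)
T = 8.1967 s

8.1967


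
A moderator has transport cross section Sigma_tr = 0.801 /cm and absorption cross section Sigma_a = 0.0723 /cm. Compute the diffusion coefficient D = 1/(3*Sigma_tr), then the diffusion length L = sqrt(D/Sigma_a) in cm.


D = 1 / (3 * Sigma_tr) = 1 / (3 * 0.801) = 0.4161465 cm
L = sqrt(D / Sigma_a)
L = sqrt(0.4161465 / 0.0723)
L = 2.3991 cm

2.3991


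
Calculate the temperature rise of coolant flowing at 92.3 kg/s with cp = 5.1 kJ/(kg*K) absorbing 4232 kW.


dT = Q / (m_dot * cp)
dT = 4232 / (92.3 * 5.1)
dT = 8.9903 C

8.9903


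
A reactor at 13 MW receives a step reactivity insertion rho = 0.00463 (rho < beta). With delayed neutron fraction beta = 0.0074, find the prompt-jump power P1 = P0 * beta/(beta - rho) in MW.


P1/P0 = beta / (beta - rho)
P1/P0 = 0.0074 / (0.0074 - 0.00463) = 2.671480
P1 = 13 * 2.671480 = 34.729 MW

34.729


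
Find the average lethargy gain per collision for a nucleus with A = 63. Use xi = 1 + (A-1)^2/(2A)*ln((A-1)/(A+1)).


xi = 1 + (A-1)^2/(2A) * ln((A-1)/(A+1))
xi = 1 + (63-1)^2/(2*63) * ln((63-1)/(63 +1))
xi = 0.031413

0.031413


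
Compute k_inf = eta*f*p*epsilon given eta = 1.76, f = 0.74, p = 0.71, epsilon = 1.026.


k_inf = eta * f * p * epsilon
k_inf = 1.76 * 0.74 * 0.71 * 1.026
k_inf = 0.94875

0.94875


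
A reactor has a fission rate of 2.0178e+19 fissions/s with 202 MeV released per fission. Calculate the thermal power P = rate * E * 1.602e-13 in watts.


P = fission_rate * E_MeV * 1.602e-13
P = 2.0178e+19 * 202 * 1.602e-13
P = 6.5297e+08 W

6.5297e+08


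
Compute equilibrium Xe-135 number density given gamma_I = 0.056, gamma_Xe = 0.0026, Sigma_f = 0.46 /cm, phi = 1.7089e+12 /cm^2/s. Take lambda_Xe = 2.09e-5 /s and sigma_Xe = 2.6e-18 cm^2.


Xe_eq = (gamma_I + gamma_Xe) * Sigma_f * phi / (lambda_Xe + sigma_Xe * phi)
Numerator = (0.056 + 0.0026) * 0.46 * 1.7089e+12 = 4.606511e+10
Denominator = 2.09e-5 + 2.6e-18 * 1.7089e+12 = 2.534314e-05
Xe_eq = 4.606511e+10 / 2.534314e-05 = 1.8177e+15 /cm^3

1.8177e+15


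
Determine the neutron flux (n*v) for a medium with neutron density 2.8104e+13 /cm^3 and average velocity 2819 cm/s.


phi = n * v
phi = 2.8104e+13 * 2819
phi = 7.9225e+16 /cm^2/s

7.9225e+16


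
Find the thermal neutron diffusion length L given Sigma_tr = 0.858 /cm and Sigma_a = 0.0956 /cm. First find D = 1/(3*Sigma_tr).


D = 1 / (3 * Sigma_tr) = 1 / (3 * 0.858) = 0.3885004 cm
L = sqrt(D / Sigma_a)
L = sqrt(0.3885004 / 0.0956)
L = 2.0159 cm

2.0159


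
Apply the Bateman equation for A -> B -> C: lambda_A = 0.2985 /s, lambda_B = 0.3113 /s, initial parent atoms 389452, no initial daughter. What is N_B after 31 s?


N_B(t) = lambda_A * N_A0 / (lambda_B - lambda_A) * [exp(-lambda_A*t) - exp(-lambda_B*t)]
exp(-0.2985*31) = 9.577585e-05; exp(-0.3113*31) = 6.440624e-05
N_B = 0.2985 * 389452 / (0.3113 - 0.2985) * (9.577585e-05 - 6.440624e-05)
N_B = 284.90

284.90


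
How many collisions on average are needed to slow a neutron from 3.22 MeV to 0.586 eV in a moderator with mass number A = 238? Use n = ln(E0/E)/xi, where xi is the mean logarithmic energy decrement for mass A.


xi = 1 + (A-1)^2/(2A)*ln((A-1)/(A+1)) = 0.008379872 (for A = 238)
n = ln(E0/E) / xi
n = ln(3.22e6 / 0.586) / 0.008379872
n = ln(5.494881e+06) / 0.008379872 = 1852.0

1852.0


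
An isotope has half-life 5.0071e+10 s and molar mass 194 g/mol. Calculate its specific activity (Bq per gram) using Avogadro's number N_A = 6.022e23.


lambda = ln(2) / t_half = ln(2) / 5.0071e+10 = 1.384329e-11 /s
SA = lambda * N_A / M
SA = 1.384329e-11 * 6.022e23 / 194
SA = 4.2971e+10 Bq/g

4.2971e+10


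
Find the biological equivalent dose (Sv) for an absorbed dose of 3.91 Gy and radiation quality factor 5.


H = D * Q
H = 3.91 * 5
H = 19.550 Sv

19.550


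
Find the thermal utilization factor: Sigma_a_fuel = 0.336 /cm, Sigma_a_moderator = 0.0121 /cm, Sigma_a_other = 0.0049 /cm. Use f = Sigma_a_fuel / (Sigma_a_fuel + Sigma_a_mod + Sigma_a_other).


f = Sigma_a_fuel / (Sigma_a_fuel + Sigma_a_mod + Sigma_a_other)
f = 0.336 / (0.336 + 0.0121 + 0.0049)
f = 0.95184

0.95184


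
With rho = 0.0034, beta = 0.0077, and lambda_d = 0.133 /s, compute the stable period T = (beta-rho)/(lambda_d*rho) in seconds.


T = (beta - rho) / (lambda_d * rho)
T = (0.0077 - 0.0034) / (0.133 * 0.0034)
T = 9.5091 s

9.5091


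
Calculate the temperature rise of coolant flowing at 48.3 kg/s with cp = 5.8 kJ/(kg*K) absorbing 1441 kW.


dT = Q / (m_dot * cp)
dT = 1441 / (48.3 * 5.8)
dT = 5.1439 C

5.1439


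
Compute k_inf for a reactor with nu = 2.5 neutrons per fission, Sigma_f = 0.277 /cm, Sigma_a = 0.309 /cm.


k_inf = nu * Sigma_f / Sigma_a
k_inf = 2.5 * 0.277 / 0.309
k_inf = 2.2411

2.2411


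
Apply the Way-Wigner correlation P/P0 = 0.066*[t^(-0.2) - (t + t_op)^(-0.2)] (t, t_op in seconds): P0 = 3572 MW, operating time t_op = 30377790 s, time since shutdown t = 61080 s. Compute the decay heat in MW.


P/P0 = 0.066 * [t^(-0.2) - (t + t_op)^(-0.2)]
P/P0 = 0.066 * [61080^(-0.2) - (61080 + 30377790)^(-0.2)]
P/P0 = 0.066 * [0.1103622 - 0.03186503] = 0.005180813
P = 3572 * 0.005180813 = 18.506 MW

18.506


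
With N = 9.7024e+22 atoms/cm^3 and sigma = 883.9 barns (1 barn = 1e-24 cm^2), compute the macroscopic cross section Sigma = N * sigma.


Sigma = N * sigma_barns * 1e-24
Sigma = 9.7024e+22 * 883.9 * 1e-24
Sigma = 85.760 /cm

85.760


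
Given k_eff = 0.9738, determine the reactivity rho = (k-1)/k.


rho = (k_eff - 1) / k_eff
rho = (0.9738 - 1) / 0.9738
rho = -0.026905

-0.026905


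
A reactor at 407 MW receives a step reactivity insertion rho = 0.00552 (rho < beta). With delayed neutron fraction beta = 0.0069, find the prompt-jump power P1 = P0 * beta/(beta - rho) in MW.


P1/P0 = beta / (beta - rho)
P1/P0 = 0.0069 / (0.0069 - 0.00552) = 5.000000
P1 = 407 * 5.000000 = 2035.0 MW

2035.0


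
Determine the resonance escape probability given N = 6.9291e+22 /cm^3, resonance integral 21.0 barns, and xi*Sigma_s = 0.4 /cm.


p = exp(-N * I * 1e-24 / (xi*Sigma_s))
p = exp(-6.9291e+22 * 21.0 * 1e-24 / 0.4)
p = 0.026311

0.026311


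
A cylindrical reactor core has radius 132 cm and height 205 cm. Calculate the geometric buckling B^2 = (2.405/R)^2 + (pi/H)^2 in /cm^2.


B^2 = (2.405/R)^2 + (pi/H)^2
B^2 = (2.405/132)^2 + (pi/205)^2
B^2 = 5.6681e-04 /cm^2

5.6681e-04


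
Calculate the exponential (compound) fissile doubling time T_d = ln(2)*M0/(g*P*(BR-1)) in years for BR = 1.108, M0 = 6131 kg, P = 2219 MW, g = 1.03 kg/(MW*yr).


Breeding gain G = BR - 1 = 1.108 - 1 = 0.108
Fissile production rate = g * P * G = 1.03 * 2219 * 0.108 = 246.84156 kg/yr
T_d = ln(2) * M0 / (g * P * G)
T_d = ln(2) * 6131 / 246.84156 = 17.216 yr

17.216


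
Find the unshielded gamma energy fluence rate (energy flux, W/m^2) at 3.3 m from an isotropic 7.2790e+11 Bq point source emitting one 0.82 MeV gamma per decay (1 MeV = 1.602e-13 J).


psi = A * E * 1.602e-13 / (4*pi*r^2)
psi = 7.2790e+11 * 0.82 * 1.602e-13 / (4*pi*3.3^2)
psi = 6.9873e-04 W/m^2

6.9873e-04


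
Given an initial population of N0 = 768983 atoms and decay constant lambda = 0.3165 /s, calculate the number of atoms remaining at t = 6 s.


N = N0 * exp(-lambda * t)
N = 768983 * exp(-0.3165 * 6)
N = 115131

115131


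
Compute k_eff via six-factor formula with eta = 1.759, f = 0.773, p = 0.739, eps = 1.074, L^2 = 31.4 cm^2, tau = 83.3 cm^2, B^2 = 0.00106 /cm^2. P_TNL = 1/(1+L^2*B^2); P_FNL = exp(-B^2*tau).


k_inf = eta*f*p*eps = 1.759*0.773*0.739*1.074 = 1.079180
P_TNL = 1/(1 + L^2*B^2) = 1/(1 + 31.4*0.00106) = 0.9677881
P_FNL = exp(-B^2*tau) = exp(-0.00106*83.3) = 0.9154880
k_eff = k_inf * P_TNL * P_FNL = 1.079180 * 0.9677881 * 0.9154880
k_eff = 0.95615

0.95615


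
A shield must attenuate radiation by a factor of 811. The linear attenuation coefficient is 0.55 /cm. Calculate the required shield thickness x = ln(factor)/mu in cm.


x = ln(factor) / mu
x = ln(811) / 0.55
x = 12.179 cm

12.179


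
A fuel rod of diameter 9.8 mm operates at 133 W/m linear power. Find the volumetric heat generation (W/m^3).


r = D / 2 / 1000 = 9.8 / 2 / 1000 = 0.0049 m
q''' = q' / (pi * r^2)
q''' = 133 / (pi * 0.0049^2)
q''' = 1.7632e+06 W/m^3

1.7632e+06


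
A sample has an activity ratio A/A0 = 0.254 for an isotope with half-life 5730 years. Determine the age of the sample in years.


lambda = ln(2) / t_half = ln(2) / 5730 = 1.209681e-04 /yr
t = -ln(A/A0) / lambda
t = -ln(0.254) / 1.209681e-04
t = 11329 yr

11329


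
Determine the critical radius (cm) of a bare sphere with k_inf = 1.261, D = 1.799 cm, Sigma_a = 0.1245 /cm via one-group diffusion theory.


L^2 = D / Sigma_a = 1.799 / 0.1245 = 14.44980 cm^2
B_m^2 = (k_inf - 1) / L^2 = (1.261 - 1) / 14.44980 = 0.01806253 /cm^2
For a bare sphere: B_g = pi/R, so R_c = pi / sqrt(B_m^2)
R_c = pi / sqrt(0.01806253) = 23.375 cm

23.375


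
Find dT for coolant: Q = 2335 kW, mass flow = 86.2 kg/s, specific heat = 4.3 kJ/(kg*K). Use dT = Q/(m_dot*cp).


dT = Q / (m_dot * cp)
dT = 2335 / (86.2 * 4.3)
dT = 6.2996 C

6.2996


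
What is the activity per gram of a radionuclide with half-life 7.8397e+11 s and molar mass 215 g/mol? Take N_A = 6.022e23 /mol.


lambda = ln(2) / t_half = ln(2) / 7.8397e+11 = 8.841501e-13 /s
SA = lambda * N_A / M
SA = 8.841501e-13 * 6.022e23 / 215
SA = 2.4764e+09 Bq/g

2.4764e+09


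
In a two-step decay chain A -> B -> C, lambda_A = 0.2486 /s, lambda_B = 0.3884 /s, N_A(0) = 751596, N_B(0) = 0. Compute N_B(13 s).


N_B(t) = lambda_A * N_A0 / (lambda_B - lambda_A) * [exp(-lambda_A*t) - exp(-lambda_B*t)]
exp(-0.2486*13) = 0.03948636; exp(-0.3884*13) = 0.006414463
N_B = 0.2486 * 751596 / (0.3884 - 0.2486) * (0.03948636 - 0.006414463)
N_B = 44202

44202


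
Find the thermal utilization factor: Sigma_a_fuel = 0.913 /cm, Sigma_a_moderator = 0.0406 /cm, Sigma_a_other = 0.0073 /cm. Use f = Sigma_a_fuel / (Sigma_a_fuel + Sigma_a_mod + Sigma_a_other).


f = Sigma_a_fuel / (Sigma_a_fuel + Sigma_a_mod + Sigma_a_other)
f = 0.913 / (0.913 + 0.0406 + 0.0073)
f = 0.95015

0.95015


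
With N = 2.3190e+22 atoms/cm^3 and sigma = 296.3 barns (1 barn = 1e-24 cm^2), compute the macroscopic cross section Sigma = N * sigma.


Sigma = N * sigma_barns * 1e-24
Sigma = 2.3190e+22 * 296.3 * 1e-24
Sigma = 6.8712 /cm

6.8712


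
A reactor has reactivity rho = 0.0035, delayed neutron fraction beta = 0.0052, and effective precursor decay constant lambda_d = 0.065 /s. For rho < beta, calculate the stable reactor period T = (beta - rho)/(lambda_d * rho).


T = (beta - rho) / (lambda_d * rho)
T = (0.0052 - 0.0035) / (0.065 * 0.0035)
T = 7.4725 s

7.4725


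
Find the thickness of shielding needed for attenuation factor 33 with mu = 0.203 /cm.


x = ln(factor) / mu
x = ln(33) / 0.203
x = 17.224 cm

17.224


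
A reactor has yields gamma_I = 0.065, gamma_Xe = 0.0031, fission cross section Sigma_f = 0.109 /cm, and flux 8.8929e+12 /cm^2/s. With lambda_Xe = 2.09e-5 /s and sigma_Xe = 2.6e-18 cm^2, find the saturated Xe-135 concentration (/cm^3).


Xe_eq = (gamma_I + gamma_Xe) * Sigma_f * phi / (lambda_Xe + sigma_Xe * phi)
Numerator = (0.065 + 0.0031) * 0.109 * 8.8929e+12 = 6.601111e+10
Denominator = 2.09e-5 + 2.6e-18 * 8.8929e+12 = 4.402154e-05
Xe_eq = 6.601111e+10 / 4.402154e-05 = 1.4995e+15 /cm^3

1.4995e+15


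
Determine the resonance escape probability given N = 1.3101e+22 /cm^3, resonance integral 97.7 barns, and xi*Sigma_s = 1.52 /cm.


p = exp(-N * I * 1e-24 / (xi*Sigma_s))
p = exp(-1.3101e+22 * 97.7 * 1e-24 / 1.52)
p = 0.43081

0.43081


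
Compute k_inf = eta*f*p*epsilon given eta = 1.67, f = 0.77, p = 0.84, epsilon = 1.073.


k_inf = eta * f * p * epsilon
k_inf = 1.67 * 0.77 * 0.84 * 1.073
k_inf = 1.1590

1.1590


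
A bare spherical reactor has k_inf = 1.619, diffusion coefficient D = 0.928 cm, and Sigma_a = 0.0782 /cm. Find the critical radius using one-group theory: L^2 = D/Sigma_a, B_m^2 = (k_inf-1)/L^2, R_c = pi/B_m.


L^2 = D / Sigma_a = 0.928 / 0.0782 = 11.86701 cm^2
B_m^2 = (k_inf - 1) / L^2 = (1.619 - 1) / 11.86701 = 0.05216141 /cm^2
For a bare sphere: B_g = pi/R, so R_c = pi / sqrt(B_m^2)
R_c = pi / sqrt(0.05216141) = 13.755 cm

13.755


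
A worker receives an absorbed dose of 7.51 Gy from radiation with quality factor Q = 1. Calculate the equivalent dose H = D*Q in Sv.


H = D * Q
H = 7.51 * 1
H = 7.5100 Sv

7.5100


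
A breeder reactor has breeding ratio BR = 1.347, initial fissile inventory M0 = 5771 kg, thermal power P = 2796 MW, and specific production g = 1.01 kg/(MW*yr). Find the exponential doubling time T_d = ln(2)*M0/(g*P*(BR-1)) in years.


Breeding gain G = BR - 1 = 1.347 - 1 = 0.347
Fissile production rate = g * P * G = 1.01 * 2796 * 0.347 = 979.91412 kg/yr
T_d = ln(2) * M0 / (g * P * G)
T_d = ln(2) * 5771 / 979.91412 = 4.0821 yr

4.0821


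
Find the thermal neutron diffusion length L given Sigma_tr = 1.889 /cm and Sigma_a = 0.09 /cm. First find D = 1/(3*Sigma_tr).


D = 1 / (3 * Sigma_tr) = 1 / (3 * 1.889) = 0.1764602 cm
L = sqrt(D / Sigma_a)
L = sqrt(0.1764602 / 0.09)
L = 1.4002 cm

1.4002


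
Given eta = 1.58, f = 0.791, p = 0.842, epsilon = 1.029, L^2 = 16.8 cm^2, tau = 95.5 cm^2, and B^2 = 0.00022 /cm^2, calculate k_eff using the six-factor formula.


k_inf = eta*f*p*eps = 1.58*0.791*0.842*1.029 = 1.082832
P_TNL = 1/(1 + L^2*B^2) = 1/(1 + 16.8*0.00022) = 0.9963176
P_FNL = exp(-B^2*tau) = exp(-0.00022*95.5) = 0.9792092
k_eff = k_inf * P_TNL * P_FNL = 1.082832 * 0.9963176 * 0.9792092
k_eff = 1.0564

1.0564


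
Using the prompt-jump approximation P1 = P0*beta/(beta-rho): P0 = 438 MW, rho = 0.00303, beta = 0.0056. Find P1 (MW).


P1/P0 = beta / (beta - rho)
P1/P0 = 0.0056 / (0.0056 - 0.00303) = 2.178988
P1 = 438 * 2.178988 = 954.40 MW

954.40


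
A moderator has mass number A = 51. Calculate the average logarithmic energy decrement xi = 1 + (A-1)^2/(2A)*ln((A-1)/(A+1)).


xi = 1 + (A-1)^2/(2A) * ln((A-1)/(A+1))
xi = 1 + (51-1)^2/(2*51) * ln((51-1)/(51 +1))
xi = 0.038708

0.038708


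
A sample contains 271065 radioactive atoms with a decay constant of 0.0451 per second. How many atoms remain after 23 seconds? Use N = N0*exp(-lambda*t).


N = N0 * exp(-lambda * t)
N = 271065 * exp(-0.0451 * 23)
N = 96068

96068


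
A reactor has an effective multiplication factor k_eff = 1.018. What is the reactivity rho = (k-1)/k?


rho = (k_eff - 1) / k_eff
rho = (1.018 - 1) / 1.018
rho = 0.017682

0.017682


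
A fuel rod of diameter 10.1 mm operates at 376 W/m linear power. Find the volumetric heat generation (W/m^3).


r = D / 2 / 1000 = 10.1 / 2 / 1000 = 0.00505 m
q''' = q' / (pi * r^2)
q''' = 376 / (pi * 0.00505^2)
q''' = 4.6931e+06 W/m^3

4.6931e+06


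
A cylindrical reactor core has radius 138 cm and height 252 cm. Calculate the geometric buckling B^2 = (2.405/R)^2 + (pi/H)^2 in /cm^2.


B^2 = (2.405/R)^2 + (pi/H)^2
B^2 = (2.405/138)^2 + (pi/252)^2
B^2 = 4.5914e-04 /cm^2

4.5914e-04


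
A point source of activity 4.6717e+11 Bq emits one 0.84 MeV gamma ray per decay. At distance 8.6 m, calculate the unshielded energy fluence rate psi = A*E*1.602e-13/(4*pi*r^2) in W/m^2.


psi = A * E * 1.602e-13 / (4*pi*r^2)
psi = 4.6717e+11 * 0.84 * 1.602e-13 / (4*pi*8.6^2)
psi = 6.7641e-05 W/m^2

6.7641e-05


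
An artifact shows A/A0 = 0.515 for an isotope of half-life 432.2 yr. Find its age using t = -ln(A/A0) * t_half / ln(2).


lambda = ln(2) / t_half = ln(2) / 432.2 = 0.001603765 /yr
t = -ln(A/A0) / lambda
t = -ln(0.515) / 0.001603765
t = 413.77 yr

413.77


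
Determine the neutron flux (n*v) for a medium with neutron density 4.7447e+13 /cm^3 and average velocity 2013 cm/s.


phi = n * v
phi = 4.7447e+13 * 2013
phi = 9.5511e+16 /cm^2/s

9.5511e+16


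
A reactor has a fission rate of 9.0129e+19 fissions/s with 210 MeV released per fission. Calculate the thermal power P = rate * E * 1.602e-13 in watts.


P = fission_rate * E_MeV * 1.602e-13
P = 9.0129e+19 * 210 * 1.602e-13
P = 3.0321e+09 W

3.0321e+09
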